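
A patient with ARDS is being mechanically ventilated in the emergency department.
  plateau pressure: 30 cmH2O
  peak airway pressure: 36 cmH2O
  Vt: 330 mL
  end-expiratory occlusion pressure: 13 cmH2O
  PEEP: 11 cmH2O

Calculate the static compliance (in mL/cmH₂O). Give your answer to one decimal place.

19.4

End-expiratory occlusion gives total PEEP = 13 cmH2O (intrinsic PEEP = 13 − 11 = 2). Use total PEEP for the elastic gradient.
Cstat = Vt / (Pplat − PEEPtotal) = 330 / (30 − 13) = 330 / 17.0 = 19.412 mL/cmH2O.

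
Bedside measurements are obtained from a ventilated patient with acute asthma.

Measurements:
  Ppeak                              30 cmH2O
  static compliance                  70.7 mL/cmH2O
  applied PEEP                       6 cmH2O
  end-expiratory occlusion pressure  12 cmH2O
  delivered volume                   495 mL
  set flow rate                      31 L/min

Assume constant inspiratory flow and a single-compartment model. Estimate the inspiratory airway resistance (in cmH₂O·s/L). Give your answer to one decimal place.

21.3

Flow: 31 L/min ÷ 60 = 0.5167 L/s.
Total PEEP = 12 cmH2O (set 6 + intrinsic 6); this is the baseline alveolar pressure.
Equation of motion (constant flow): PIP = Vt/C + R·V̇ + PEEP.
R·V̇ = PIP − Vt/C − PEEP = 30 − 495/70.7 − 12 = 30 − 7.001 − 12 = 10.999 cmH2O.
R = 10.999 / 0.5167 = 21.287 cmH2O·s/L.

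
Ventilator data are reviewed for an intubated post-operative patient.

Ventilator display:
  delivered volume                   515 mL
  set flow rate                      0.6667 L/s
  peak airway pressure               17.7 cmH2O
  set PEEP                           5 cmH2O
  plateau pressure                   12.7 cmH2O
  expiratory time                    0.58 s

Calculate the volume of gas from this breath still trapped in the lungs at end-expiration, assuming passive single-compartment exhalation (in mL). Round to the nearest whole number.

162

R = (PIP − Pplat)/V̇ = (17.7 − 12.7) / 0.6667 = 5.0/0.6667 = 7.5 cmH2O·s/L.
C = Vt/(Pplat − PEEP) = 515.0 / (12.7 − 5) = 515.0/7.7 = 66.883 mL/cmH2O.
τ = R × C = 7.5 × 0.06688 L/cmH2O = 0.5016 s.
Fraction remaining = e^(−Te/τ) = e^(−0.58/0.5016) = 0.3146.
Trapped volume = 515.0 × 0.3146 = 162.02 mL.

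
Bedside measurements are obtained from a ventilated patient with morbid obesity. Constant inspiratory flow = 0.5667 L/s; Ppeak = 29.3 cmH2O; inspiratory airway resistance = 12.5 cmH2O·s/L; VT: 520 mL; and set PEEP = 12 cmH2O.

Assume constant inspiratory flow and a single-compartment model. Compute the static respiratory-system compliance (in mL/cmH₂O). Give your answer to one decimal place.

Equation of motion (constant flow): PIP = Vt/C + R·V̇ + PEEP.
Vt/C = PIP − R·V̇ − PEEP = 29.3 − 12.5×0.5667 − 12 = 29.3 − 7.084 − 12 = 10.216 cmH2O.
C = Vt / 10.216 = 520 / 10.216 = 50.901 mL/cmH2O.

50.9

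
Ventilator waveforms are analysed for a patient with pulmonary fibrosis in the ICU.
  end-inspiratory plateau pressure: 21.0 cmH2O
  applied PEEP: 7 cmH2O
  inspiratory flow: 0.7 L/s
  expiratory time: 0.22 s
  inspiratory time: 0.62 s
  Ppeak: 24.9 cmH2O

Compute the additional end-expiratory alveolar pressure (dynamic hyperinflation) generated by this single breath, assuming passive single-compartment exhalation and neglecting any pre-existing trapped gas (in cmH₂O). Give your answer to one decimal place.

Vt = flow × Ti = 0.7 L/s × 0.62 s × 1000 mL/L = 434.0 mL.
R = (PIP − Pplat)/V̇ = (24.9 − 21.0) / 0.7 = 3.9/0.7 = 5.571 cmH2O·s/L.
C = Vt/(Pplat − PEEP) = 434.0 / (21.0 − 7) = 434.0/14.0 = 31.0 mL/cmH2O.
τ = R × C = 5.571 × 0.031 L/cmH2O = 0.1727 s.
Fraction remaining = e^(−Te/τ) = e^(−0.22/0.1727) = 0.2797; trapped volume = 434.0 × 0.2797 = 121.39 mL.
Additional alveolar pressure from trapping ≈ V_trapped / C = 121.39 / 31.0 = 3.916 cmH2O.

3.9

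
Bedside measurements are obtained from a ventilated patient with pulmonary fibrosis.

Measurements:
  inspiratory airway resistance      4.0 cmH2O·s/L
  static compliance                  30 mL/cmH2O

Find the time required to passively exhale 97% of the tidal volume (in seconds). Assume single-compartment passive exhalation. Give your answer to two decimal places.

0.42

τ = R × C = 4.0 × 30 mL/cmH2O = 4.0 × 0.030 L/cmH2O = 0.12 s.
Exhaled fraction f = 1 − e^(−t/τ) → t = −τ·ln(1 − f) = −0.12·ln(0.03) = 0.4208 s.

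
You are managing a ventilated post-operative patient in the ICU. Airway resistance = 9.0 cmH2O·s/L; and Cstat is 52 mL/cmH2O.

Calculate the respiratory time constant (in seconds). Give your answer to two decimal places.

0.47

τ = R × C = 9.0 × 52 mL/cmH2O = 9.0 × 0.052 L/cmH2O = 0.468 s.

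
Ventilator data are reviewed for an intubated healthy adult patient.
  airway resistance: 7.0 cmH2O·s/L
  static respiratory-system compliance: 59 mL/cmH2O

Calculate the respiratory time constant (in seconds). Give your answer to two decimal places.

τ = R × C = 7.0 × 59 mL/cmH2O = 7.0 × 0.059 L/cmH2O = 0.413 s.

0.41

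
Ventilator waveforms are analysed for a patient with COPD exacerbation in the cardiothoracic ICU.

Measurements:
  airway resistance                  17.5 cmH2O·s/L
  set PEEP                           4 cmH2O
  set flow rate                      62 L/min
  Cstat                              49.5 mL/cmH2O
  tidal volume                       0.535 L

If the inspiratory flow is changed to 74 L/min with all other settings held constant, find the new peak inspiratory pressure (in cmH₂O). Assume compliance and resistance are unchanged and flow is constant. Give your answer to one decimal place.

36.4

Flow: 62 L/min ÷ 60 = 1.0333 L/s.
New flow: 74 L/min ÷ 60 = 1.2333 L/s.
PIP = Vt/C + R·V̇ + PEEP (constant-flow equation of motion).
Only the resistive term changes: ΔPIP = R × ΔV̇ = 17.5 × (1.2333 − 1.0333) = 17.5 × 0.2 = 3.5 cmH2O.
Original PIP = 535/49.5 + 17.5×1.0333 + 4 = 32.891 cmH2O; new PIP = 32.891 + (3.5) = 36.391 cmH2O.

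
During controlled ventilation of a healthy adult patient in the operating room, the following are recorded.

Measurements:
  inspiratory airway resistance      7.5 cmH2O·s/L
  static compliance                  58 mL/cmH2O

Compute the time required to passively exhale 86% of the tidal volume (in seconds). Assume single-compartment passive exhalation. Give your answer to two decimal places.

τ = R × C = 7.5 × 58 mL/cmH2O = 7.5 × 0.058 L/cmH2O = 0.435 s.
Exhaled fraction f = 1 − e^(−t/τ) → t = −τ·ln(1 − f) = −0.435·ln(0.14) = 0.8553 s.

0.86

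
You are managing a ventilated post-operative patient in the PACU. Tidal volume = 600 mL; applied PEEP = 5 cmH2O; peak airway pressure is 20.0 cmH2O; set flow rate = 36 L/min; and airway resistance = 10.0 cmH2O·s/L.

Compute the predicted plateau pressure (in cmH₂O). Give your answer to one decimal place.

14.0

Flow: 36 L/min ÷ 60 = 0.6 L/s.
Pplat = PIP − Raw × flow = 20.0 − 10.0 × 0.6 = 20.0 − 6.0 = 14.0 cmH2O.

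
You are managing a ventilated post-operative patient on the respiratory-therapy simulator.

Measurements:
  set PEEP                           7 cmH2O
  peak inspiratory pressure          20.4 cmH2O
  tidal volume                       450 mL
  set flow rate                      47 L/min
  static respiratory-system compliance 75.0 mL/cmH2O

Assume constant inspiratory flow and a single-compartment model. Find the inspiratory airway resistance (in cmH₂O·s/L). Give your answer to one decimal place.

9.4

Flow: 47 L/min ÷ 60 = 0.7833 L/s.
Equation of motion (constant flow): PIP = Vt/C + R·V̇ + PEEP.
R·V̇ = PIP − Vt/C − PEEP = 20.4 − 450/75.0 − 7 = 20.4 − 6.0 − 7 = 7.4 cmH2O.
R = 7.4 / 0.7833 = 9.447 cmH2O·s/L.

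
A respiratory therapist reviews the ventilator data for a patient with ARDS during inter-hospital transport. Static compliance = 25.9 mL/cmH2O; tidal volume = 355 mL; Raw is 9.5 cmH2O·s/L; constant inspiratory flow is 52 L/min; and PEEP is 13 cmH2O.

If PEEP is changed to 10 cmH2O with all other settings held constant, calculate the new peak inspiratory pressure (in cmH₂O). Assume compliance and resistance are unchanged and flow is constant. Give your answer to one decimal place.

31.9

Flow: 52 L/min ÷ 60 = 0.8667 L/s.
PIP = Vt/C + R·V̇ + PEEP (constant-flow equation of motion).
Only the baseline term changes: ΔPIP = ΔPEEP = 10 − 13 = -3.0 cmH2O.
Original PIP = 355/25.9 + 9.5×0.8667 + 13 = 34.94 cmH2O; new PIP = 34.94 + (-3.0) = 31.94 cmH2O.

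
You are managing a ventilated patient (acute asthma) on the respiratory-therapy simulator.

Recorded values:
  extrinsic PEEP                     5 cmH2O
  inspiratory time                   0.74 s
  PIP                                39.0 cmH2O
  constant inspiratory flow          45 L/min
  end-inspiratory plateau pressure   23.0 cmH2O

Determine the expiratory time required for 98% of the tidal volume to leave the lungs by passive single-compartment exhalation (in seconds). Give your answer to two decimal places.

Flow: 45 L/min ÷ 60 = 0.75 L/s.
Vt = flow × Ti = 0.75 L/s × 0.74 s × 1000 mL/L = 555.0 mL.
R = (PIP − Pplat)/V̇ = (39.0 − 23.0) / 0.75 = 16.0/0.75 = 21.333 cmH2O·s/L.
C = Vt/(Pplat − PEEP) = 555.0 / (23.0 − 5) = 555.0/18.0 = 30.833 mL/cmH2O.
τ = R × C = 21.333 × 0.03083 L/cmH2O = 0.6577 s.
t = −τ·ln(1 − 0.98) = −0.6577·ln(0.02) = 2.573 s.

2.57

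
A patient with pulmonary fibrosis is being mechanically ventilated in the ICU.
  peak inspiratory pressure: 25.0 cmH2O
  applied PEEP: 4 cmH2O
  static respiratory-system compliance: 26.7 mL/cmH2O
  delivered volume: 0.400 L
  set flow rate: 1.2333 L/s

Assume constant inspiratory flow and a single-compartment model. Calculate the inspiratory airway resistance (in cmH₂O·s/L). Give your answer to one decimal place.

4.9

Equation of motion (constant flow): PIP = Vt/C + R·V̇ + PEEP.
R·V̇ = PIP − Vt/C − PEEP = 25.0 − 400/26.7 − 4 = 25.0 − 14.981 − 4 = 6.019 cmH2O.
R = 6.019 / 1.2333 = 4.88 cmH2O·s/L.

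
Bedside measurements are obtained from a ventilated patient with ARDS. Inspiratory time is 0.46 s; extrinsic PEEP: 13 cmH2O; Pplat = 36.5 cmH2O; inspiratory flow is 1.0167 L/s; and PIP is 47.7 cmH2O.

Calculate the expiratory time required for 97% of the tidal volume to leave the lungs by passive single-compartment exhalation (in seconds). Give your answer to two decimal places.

Vt = flow × Ti = 1.0167 L/s × 0.46 s × 1000 mL/L = 467.68 mL.
R = (PIP − Pplat)/V̇ = (47.7 − 36.5) / 1.0167 = 11.2/1.0167 = 11.016 cmH2O·s/L.
C = Vt/(Pplat − PEEP) = 467.68 / (36.5 − 13) = 467.68/23.5 = 19.901 mL/cmH2O.
τ = R × C = 11.016 × 0.0199 L/cmH2O = 0.2192 s.
t = −τ·ln(1 − 0.97) = −0.2192·ln(0.03) = 0.7686 s.

0.77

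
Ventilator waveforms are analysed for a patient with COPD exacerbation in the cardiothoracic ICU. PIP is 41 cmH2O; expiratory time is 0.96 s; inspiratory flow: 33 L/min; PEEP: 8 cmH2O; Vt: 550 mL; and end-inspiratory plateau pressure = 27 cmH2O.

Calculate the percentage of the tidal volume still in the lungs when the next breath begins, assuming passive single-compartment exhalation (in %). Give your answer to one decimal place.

Flow: 33 L/min ÷ 60 = 0.55 L/s.
R = (PIP − Pplat)/V̇ = (41 − 27) / 0.55 = 14.0/0.55 = 25.455 cmH2O·s/L.
C = Vt/(Pplat − PEEP) = 550.0 / (27 − 8) = 550.0/19.0 = 28.947 mL/cmH2O.
τ = R × C = 25.455 × 0.02895 L/cmH2O = 0.7369 s.
Fraction remaining at end-expiration = e^(−Te/τ) = e^(−0.96/0.7369) = 0.2718 → 27.18%.

27.2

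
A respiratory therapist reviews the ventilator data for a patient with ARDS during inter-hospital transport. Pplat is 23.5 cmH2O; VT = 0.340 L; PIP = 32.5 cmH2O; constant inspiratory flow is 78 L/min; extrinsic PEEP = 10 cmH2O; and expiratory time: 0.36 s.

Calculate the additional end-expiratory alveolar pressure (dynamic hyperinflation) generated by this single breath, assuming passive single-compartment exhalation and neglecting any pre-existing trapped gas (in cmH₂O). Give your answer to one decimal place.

1.7

Flow: 78 L/min ÷ 60 = 1.3 L/s.
R = (PIP − Pplat)/V̇ = (32.5 − 23.5) / 1.3 = 9.0/1.3 = 6.923 cmH2O·s/L.
C = Vt/(Pplat − PEEP) = 340.0 / (23.5 − 10) = 340.0/13.5 = 25.185 mL/cmH2O.
τ = R × C = 6.923 × 0.02519 L/cmH2O = 0.1744 s.
Fraction remaining = e^(−Te/τ) = e^(−0.36/0.1744) = 0.1269; trapped volume = 340.0 × 0.1269 = 43.146 mL.
Additional alveolar pressure from trapping ≈ V_trapped / C = 43.146 / 25.185 = 1.713 cmH2O.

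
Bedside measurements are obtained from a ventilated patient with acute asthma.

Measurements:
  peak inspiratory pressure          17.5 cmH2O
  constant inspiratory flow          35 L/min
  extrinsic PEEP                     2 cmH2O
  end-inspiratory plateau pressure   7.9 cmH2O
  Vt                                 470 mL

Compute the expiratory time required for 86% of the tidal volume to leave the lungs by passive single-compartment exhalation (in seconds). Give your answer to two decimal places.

Flow: 35 L/min ÷ 60 = 0.5833 L/s.
R = (PIP − Pplat)/V̇ = (17.5 − 7.9) / 0.5833 = 9.6/0.5833 = 16.458 cmH2O·s/L.
C = Vt/(Pplat − PEEP) = 470.0 / (7.9 − 2) = 470.0/5.9 = 79.661 mL/cmH2O.
τ = R × C = 16.458 × 0.07966 L/cmH2O = 1.311 s.
t = −τ·ln(1 − 0.86) = −1.311·ln(0.14) = 2.578 s.

2.58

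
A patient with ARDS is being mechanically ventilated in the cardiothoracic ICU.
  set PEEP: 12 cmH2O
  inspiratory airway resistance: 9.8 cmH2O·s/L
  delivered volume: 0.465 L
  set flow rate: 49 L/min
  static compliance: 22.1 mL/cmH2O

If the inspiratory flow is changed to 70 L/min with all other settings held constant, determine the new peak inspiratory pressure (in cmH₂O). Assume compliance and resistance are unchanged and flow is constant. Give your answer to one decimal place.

44.5

Flow: 49 L/min ÷ 60 = 0.8167 L/s.
New flow: 70 L/min ÷ 60 = 1.1667 L/s.
PIP = Vt/C + R·V̇ + PEEP (constant-flow equation of motion).
Only the resistive term changes: ΔPIP = R × ΔV̇ = 9.8 × (1.1667 − 0.8167) = 9.8 × 0.35 = 3.43 cmH2O.
Original PIP = 465/22.1 + 9.8×0.8167 + 12 = 41.044 cmH2O; new PIP = 41.044 + (3.43) = 44.474 cmH2O.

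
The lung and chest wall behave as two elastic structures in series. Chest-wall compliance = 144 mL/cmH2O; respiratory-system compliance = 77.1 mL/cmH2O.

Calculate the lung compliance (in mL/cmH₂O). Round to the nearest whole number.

1/CL = 1/Crs − 1/Ccw.
1/CL = 1/77.1 − 1/144 = 0.006026.
CL = 165.95 mL/cmH2O.

166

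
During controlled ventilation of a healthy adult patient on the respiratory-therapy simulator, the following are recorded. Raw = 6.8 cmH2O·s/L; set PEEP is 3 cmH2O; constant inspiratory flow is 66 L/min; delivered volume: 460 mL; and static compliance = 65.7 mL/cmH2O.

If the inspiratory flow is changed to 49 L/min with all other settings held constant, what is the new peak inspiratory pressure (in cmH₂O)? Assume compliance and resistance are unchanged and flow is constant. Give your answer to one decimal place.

Flow: 66 L/min ÷ 60 = 1.1 L/s.
New flow: 49 L/min ÷ 60 = 0.8167 L/s.
PIP = Vt/C + R·V̇ + PEEP (constant-flow equation of motion).
Only the resistive term changes: ΔPIP = R × ΔV̇ = 6.8 × (0.8167 − 1.1) = 6.8 × -0.2833 = -1.926 cmH2O.
Original PIP = 460/65.7 + 6.8×1.1 + 3 = 17.482 cmH2O; new PIP = 17.482 + (-1.926) = 15.556 cmH2O.

15.6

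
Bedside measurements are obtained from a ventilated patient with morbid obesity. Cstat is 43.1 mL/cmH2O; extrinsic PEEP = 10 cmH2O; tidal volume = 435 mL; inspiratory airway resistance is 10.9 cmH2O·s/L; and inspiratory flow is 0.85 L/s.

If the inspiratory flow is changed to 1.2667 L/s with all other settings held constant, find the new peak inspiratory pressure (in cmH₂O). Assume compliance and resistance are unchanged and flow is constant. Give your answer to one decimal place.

33.9

PIP = Vt/C + R·V̇ + PEEP (constant-flow equation of motion).
Only the resistive term changes: ΔPIP = R × ΔV̇ = 10.9 × (1.2667 − 0.85) = 10.9 × 0.4167 = 4.542 cmH2O.
Original PIP = 435/43.1 + 10.9×0.85 + 10 = 29.358 cmH2O; new PIP = 29.358 + (4.542) = 33.9 cmH2O.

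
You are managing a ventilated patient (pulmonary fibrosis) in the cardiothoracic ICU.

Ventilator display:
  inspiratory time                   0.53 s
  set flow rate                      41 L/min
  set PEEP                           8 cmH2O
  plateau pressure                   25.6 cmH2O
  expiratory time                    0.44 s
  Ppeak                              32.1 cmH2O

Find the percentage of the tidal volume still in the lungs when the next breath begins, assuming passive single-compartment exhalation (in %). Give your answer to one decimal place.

Flow: 41 L/min ÷ 60 = 0.6833 L/s.
Vt = flow × Ti = 0.6833 L/s × 0.53 s × 1000 mL/L = 362.15 mL.
R = (PIP − Pplat)/V̇ = (32.1 − 25.6) / 0.6833 = 6.5/0.6833 = 9.513 cmH2O·s/L.
C = Vt/(Pplat − PEEP) = 362.15 / (25.6 − 8) = 362.15/17.6 = 20.577 mL/cmH2O.
τ = R × C = 9.513 × 0.02058 L/cmH2O = 0.1958 s.
Fraction remaining at end-expiration = e^(−Te/τ) = e^(−0.44/0.1958) = 0.1057 → 10.57%.

10.6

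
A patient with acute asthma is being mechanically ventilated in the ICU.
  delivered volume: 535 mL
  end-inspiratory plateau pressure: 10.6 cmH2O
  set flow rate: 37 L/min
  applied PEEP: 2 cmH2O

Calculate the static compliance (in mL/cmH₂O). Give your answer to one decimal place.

Cstat = Vt / (Pplat − PEEP) = 535 / (10.6 − 2) = 535 / 8.6 = 62.209 mL/cmH2O.

62.2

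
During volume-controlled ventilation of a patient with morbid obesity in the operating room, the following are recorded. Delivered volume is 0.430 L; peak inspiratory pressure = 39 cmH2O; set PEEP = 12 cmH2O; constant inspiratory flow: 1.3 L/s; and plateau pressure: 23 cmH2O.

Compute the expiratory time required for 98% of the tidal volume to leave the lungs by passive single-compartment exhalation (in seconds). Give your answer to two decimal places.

R = (PIP − Pplat)/V̇ = (39 − 23) / 1.3 = 16.0/1.3 = 12.308 cmH2O·s/L.
C = Vt/(Pplat − PEEP) = 430.0 / (23 − 12) = 430.0/11.0 = 39.091 mL/cmH2O.
τ = R × C = 12.308 × 0.03909 L/cmH2O = 0.4811 s.
t = −τ·ln(1 − 0.98) = −0.4811·ln(0.02) = 1.882 s.

1.88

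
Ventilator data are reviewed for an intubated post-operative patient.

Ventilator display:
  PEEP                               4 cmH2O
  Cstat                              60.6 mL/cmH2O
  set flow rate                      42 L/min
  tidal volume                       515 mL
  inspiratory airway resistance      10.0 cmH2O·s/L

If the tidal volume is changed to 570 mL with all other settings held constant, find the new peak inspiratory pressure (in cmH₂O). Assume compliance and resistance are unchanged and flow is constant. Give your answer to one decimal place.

Flow: 42 L/min ÷ 60 = 0.7 L/s.
PIP = Vt/C + R·V̇ + PEEP (constant-flow equation of motion).
Only the elastic term changes: ΔPIP = ΔVt / C = (570 − 515) / 60.6 = 0.9076 cmH2O.
Original PIP = 515/60.6 + 10.0×0.7 + 4 = 19.498 cmH2O; new PIP = 19.498 + (0.9076) = 20.406 cmH2O.

20.4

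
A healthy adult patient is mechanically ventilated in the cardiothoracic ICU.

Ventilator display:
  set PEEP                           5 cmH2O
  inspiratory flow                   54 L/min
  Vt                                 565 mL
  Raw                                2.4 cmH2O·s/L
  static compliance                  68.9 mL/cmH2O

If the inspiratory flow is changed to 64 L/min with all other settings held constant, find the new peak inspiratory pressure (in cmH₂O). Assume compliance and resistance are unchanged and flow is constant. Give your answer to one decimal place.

15.8

Flow: 54 L/min ÷ 60 = 0.9 L/s.
New flow: 64 L/min ÷ 60 = 1.0667 L/s.
PIP = Vt/C + R·V̇ + PEEP (constant-flow equation of motion).
Only the resistive term changes: ΔPIP = R × ΔV̇ = 2.4 × (1.0667 − 0.9) = 2.4 × 0.1667 = 0.4001 cmH2O.
Original PIP = 565/68.9 + 2.4×0.9 + 5 = 15.36 cmH2O; new PIP = 15.36 + (0.4001) = 15.76 cmH2O.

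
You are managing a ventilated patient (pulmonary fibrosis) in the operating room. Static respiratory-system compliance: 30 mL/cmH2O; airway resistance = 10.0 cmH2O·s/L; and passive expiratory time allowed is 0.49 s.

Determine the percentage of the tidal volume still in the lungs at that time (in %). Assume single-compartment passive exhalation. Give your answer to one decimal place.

19.5

τ = R × C = 10.0 × 30 mL/cmH2O = 10.0 × 0.030 L/cmH2O = 0.3 s.
Passive exhalation: V(t)/V₀ = e^(−t/τ) = e^(−0.49/0.3) = 0.1953.
Fraction remaining = 0.1953 → 19.53%.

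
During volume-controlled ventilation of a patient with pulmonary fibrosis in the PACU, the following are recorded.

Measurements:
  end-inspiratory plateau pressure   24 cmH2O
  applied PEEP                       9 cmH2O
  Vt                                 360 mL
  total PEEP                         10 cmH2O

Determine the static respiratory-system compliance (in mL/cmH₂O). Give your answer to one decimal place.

End-expiratory occlusion gives total PEEP = 10 cmH2O (intrinsic PEEP = 10 − 9 = 1). Use total PEEP for the elastic gradient.
Cstat = Vt / (Pplat − PEEPtotal) = 360 / (24 − 10) = 360 / 14.0 = 25.714 mL/cmH2O.

25.7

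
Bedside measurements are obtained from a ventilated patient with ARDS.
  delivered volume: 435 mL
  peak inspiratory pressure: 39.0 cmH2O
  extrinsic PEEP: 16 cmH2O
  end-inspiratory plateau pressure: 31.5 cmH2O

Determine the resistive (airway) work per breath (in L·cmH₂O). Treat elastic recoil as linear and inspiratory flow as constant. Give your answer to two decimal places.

3.26

With constant inspiratory flow the resistive pressure is constant at PIP − Pplat = 39.0 − 31.5 = 7.5 cmH2O, so resistive work = 7.5 × 0.435 = 3.263 L·cmH2O.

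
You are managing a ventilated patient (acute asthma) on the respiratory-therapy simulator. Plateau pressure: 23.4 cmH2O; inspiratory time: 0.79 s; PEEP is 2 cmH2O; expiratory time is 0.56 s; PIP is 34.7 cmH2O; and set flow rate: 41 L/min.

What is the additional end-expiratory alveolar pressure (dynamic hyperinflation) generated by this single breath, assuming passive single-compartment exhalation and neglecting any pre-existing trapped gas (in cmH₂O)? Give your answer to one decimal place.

Flow: 41 L/min ÷ 60 = 0.6833 L/s.
Vt = flow × Ti = 0.6833 L/s × 0.79 s × 1000 mL/L = 539.81 mL.
R = (PIP − Pplat)/V̇ = (34.7 − 23.4) / 0.6833 = 11.3/0.6833 = 16.537 cmH2O·s/L.
C = Vt/(Pplat − PEEP) = 539.81 / (23.4 − 2) = 539.81/21.4 = 25.225 mL/cmH2O.
τ = R × C = 16.537 × 0.02523 L/cmH2O = 0.4172 s.
Fraction remaining = e^(−Te/τ) = e^(−0.56/0.4172) = 0.2612; trapped volume = 539.81 × 0.2612 = 141.0 mL.
Additional alveolar pressure from trapping ≈ V_trapped / C = 141.0 / 25.225 = 5.59 cmH2O.

5.6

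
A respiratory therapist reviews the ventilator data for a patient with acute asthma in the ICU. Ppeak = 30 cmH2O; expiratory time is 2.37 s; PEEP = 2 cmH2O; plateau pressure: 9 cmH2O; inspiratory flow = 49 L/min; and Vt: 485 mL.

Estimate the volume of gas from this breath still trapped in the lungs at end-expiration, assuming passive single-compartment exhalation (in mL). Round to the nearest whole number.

128

Flow: 49 L/min ÷ 60 = 0.8167 L/s.
R = (PIP − Pplat)/V̇ = (30 − 9) / 0.8167 = 21.0/0.8167 = 25.713 cmH2O·s/L.
C = Vt/(Pplat − PEEP) = 485.0 / (9 − 2) = 485.0/7.0 = 69.286 mL/cmH2O.
τ = R × C = 25.713 × 0.06929 L/cmH2O = 1.782 s.
Fraction remaining = e^(−Te/τ) = e^(−2.37/1.782) = 0.2645.
Trapped volume = 485.0 × 0.2645 = 128.28 mL.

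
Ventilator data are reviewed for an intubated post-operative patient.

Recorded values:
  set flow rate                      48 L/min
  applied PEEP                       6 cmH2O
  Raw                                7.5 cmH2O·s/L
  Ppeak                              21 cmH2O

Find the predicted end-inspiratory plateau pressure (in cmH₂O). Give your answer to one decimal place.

Flow: 48 L/min ÷ 60 = 0.8 L/s.
Pplat = PIP − Raw × flow = 21 − 7.5 × 0.8 = 21 − 6.0 = 15.0 cmH2O.

15.0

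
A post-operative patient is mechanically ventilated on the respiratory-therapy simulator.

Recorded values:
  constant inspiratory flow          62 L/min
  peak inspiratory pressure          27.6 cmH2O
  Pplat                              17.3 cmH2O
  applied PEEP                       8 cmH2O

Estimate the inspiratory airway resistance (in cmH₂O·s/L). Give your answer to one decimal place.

10.0

Flow: 62 L/min ÷ 60 = 1.0333 L/s.
Raw = (PIP − Pplat) / flow = (27.6 − 17.3) / 1.0333 = 10.3 / 1.0333 = 9.968 cmH2O·s/L.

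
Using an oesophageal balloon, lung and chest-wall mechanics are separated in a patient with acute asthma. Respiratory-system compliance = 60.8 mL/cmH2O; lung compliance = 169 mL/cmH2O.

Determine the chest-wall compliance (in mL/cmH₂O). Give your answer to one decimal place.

1/Ccw = 1/Crs − 1/CL.
1/Ccw = 1/60.8 − 1/169 = 0.01053.
Ccw = 94.967 mL/cmH2O.

95.0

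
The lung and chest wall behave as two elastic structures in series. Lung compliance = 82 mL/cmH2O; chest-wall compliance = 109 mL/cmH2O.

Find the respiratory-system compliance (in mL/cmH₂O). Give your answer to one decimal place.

46.8

Lung and chest wall are elastances in series: 1/Crs = 1/CL + 1/Ccw.
1/Crs = 1/82 + 1/109 = 0.02137.
Crs = 46.795 mL/cmH2O.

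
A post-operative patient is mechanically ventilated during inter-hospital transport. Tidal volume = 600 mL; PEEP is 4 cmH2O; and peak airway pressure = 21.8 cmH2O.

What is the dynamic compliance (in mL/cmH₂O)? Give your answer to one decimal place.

33.7

Dynamic compliance = Vt / (PIP − PEEP) = 600 / (21.8 − 4) = 600 / 17.8 = 33.708 mL/cmH2O.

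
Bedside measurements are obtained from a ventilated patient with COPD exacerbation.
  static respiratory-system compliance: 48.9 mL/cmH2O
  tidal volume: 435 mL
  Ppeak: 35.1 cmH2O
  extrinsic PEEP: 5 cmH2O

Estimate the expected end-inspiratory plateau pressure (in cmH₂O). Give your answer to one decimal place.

13.9

Pplat = PEEP + Vt / Cstat = 5 + 435 / 48.9 = 5 + 8.896 = 13.896 cmH2O.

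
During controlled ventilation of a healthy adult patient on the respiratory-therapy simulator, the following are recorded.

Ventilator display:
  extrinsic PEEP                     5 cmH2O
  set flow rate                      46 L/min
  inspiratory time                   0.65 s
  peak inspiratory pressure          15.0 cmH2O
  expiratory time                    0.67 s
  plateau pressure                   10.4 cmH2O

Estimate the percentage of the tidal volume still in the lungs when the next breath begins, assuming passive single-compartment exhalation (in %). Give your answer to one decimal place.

Flow: 46 L/min ÷ 60 = 0.7667 L/s.
Vt = flow × Ti = 0.7667 L/s × 0.65 s × 1000 mL/L = 498.36 mL.
R = (PIP − Pplat)/V̇ = (15.0 − 10.4) / 0.7667 = 4.6/0.7667 = 6.0 cmH2O·s/L.
C = Vt/(Pplat − PEEP) = 498.36 / (10.4 − 5) = 498.36/5.4 = 92.289 mL/cmH2O.
τ = R × C = 6.0 × 0.09229 L/cmH2O = 0.5537 s.
Fraction remaining at end-expiration = e^(−Te/τ) = e^(−0.67/0.5537) = 0.2982 → 29.82%.

29.8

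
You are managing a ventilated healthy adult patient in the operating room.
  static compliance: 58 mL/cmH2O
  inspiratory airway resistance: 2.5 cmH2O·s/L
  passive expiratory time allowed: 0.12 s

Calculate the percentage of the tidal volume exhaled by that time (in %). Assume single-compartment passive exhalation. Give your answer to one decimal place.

56.3

τ = R × C = 2.5 × 58 mL/cmH2O = 2.5 × 0.058 L/cmH2O = 0.145 s.
Passive exhalation: V(t)/V₀ = e^(−t/τ) = e^(−0.12/0.145) = 0.4371.
Fraction exhaled = 1 − 0.4371 = 0.5629 → 56.29%.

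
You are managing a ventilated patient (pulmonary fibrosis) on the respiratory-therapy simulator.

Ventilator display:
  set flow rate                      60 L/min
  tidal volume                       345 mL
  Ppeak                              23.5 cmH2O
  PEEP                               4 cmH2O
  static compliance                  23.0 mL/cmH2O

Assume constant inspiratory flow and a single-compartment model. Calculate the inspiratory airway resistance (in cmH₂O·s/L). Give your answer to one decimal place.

4.5

Flow: 60 L/min ÷ 60 = 1 L/s.
Equation of motion (constant flow): PIP = Vt/C + R·V̇ + PEEP.
R·V̇ = PIP − Vt/C − PEEP = 23.5 − 345/23.0 − 4 = 23.5 − 15.0 − 4 = 4.5 cmH2O.
R = 4.5 / 1 = 4.5 cmH2O·s/L.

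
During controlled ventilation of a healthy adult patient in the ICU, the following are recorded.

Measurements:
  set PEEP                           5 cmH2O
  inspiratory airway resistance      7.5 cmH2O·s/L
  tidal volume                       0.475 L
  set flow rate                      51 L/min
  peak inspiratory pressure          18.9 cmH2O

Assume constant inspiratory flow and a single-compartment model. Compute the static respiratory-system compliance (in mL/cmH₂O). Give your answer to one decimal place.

63.1

Flow: 51 L/min ÷ 60 = 0.85 L/s.
Equation of motion (constant flow): PIP = Vt/C + R·V̇ + PEEP.
Vt/C = PIP − R·V̇ − PEEP = 18.9 − 7.5×0.85 − 5 = 18.9 − 6.375 − 5 = 7.525 cmH2O.
C = Vt / 7.525 = 475 / 7.525 = 63.123 mL/cmH2O.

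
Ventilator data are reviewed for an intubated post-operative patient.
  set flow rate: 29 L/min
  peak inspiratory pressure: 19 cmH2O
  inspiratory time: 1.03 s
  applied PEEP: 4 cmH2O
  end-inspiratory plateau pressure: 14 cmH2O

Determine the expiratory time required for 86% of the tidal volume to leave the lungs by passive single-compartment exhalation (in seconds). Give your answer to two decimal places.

Flow: 29 L/min ÷ 60 = 0.4833 L/s.
Vt = flow × Ti = 0.4833 L/s × 1.03 s × 1000 mL/L = 497.8 mL.
R = (PIP − Pplat)/V̇ = (19 − 14) / 0.4833 = 5.0/0.4833 = 10.346 cmH2O·s/L.
C = Vt/(Pplat − PEEP) = 497.8 / (14 − 4) = 497.8/10.0 = 49.78 mL/cmH2O.
τ = R × C = 10.346 × 0.04978 L/cmH2O = 0.515 s.
t = −τ·ln(1 − 0.86) = −0.515·ln(0.14) = 1.013 s.

1.01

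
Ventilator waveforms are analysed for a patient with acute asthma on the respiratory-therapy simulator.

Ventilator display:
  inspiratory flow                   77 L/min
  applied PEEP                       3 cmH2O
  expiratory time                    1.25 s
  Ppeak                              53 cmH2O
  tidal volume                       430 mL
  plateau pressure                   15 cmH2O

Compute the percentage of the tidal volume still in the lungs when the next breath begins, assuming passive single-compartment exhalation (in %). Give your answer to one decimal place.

Flow: 77 L/min ÷ 60 = 1.2833 L/s.
R = (PIP − Pplat)/V̇ = (53 − 15) / 1.2833 = 38.0/1.2833 = 29.611 cmH2O·s/L.
C = Vt/(Pplat − PEEP) = 430.0 / (15 − 3) = 430.0/12.0 = 35.833 mL/cmH2O.
τ = R × C = 29.611 × 0.03583 L/cmH2O = 1.061 s.
Fraction remaining at end-expiration = e^(−Te/τ) = e^(−1.25/1.061) = 0.3079 → 30.79%.

30.8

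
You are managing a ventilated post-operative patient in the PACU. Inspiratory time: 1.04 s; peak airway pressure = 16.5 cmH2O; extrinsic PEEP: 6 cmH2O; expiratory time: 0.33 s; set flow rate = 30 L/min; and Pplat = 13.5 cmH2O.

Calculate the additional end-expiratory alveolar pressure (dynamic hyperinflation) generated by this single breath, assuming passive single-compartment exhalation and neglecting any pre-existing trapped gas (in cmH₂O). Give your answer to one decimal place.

Flow: 30 L/min ÷ 60 = 0.5 L/s.
Vt = flow × Ti = 0.5 L/s × 1.04 s × 1000 mL/L = 520.0 mL.
R = (PIP − Pplat)/V̇ = (16.5 − 13.5) / 0.5 = 3.0/0.5 = 6.0 cmH2O·s/L.
C = Vt/(Pplat − PEEP) = 520.0 / (13.5 − 6) = 520.0/7.5 = 69.333 mL/cmH2O.
τ = R × C = 6.0 × 0.06933 L/cmH2O = 0.416 s.
Fraction remaining = e^(−Te/τ) = e^(−0.33/0.416) = 0.4524; trapped volume = 520.0 × 0.4524 = 235.25 mL.
Additional alveolar pressure from trapping ≈ V_trapped / C = 235.25 / 69.333 = 3.393 cmH2O.

3.4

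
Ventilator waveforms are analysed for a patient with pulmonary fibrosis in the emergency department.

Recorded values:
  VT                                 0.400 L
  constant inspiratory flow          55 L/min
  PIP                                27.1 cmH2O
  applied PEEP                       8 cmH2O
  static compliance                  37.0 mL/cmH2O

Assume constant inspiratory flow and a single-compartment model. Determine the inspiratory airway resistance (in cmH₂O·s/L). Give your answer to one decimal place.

9.0

Flow: 55 L/min ÷ 60 = 0.9167 L/s.
Equation of motion (constant flow): PIP = Vt/C + R·V̇ + PEEP.
R·V̇ = PIP − Vt/C − PEEP = 27.1 − 400/37.0 − 8 = 27.1 − 10.811 − 8 = 8.289 cmH2O.
R = 8.289 / 0.9167 = 9.042 cmH2O·s/L.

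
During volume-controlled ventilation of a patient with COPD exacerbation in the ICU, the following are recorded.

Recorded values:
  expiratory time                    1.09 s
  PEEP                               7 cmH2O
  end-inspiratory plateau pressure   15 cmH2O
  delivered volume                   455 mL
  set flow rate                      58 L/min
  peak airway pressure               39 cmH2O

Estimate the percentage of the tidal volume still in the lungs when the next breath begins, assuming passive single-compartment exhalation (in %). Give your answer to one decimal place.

46.2

Flow: 58 L/min ÷ 60 = 0.9667 L/s.
R = (PIP − Pplat)/V̇ = (39 − 15) / 0.9667 = 24.0/0.9667 = 24.827 cmH2O·s/L.
C = Vt/(Pplat − PEEP) = 455.0 / (15 − 7) = 455.0/8.0 = 56.875 mL/cmH2O.
τ = R × C = 24.827 × 0.05688 L/cmH2O = 1.412 s.
Fraction remaining at end-expiration = e^(−Te/τ) = e^(−1.09/1.412) = 0.4621 → 46.21%.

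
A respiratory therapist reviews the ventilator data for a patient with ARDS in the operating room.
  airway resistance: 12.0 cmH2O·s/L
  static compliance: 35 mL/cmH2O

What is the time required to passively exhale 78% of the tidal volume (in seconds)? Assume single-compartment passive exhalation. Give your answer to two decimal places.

0.64

τ = R × C = 12.0 × 35 mL/cmH2O = 12.0 × 0.035 L/cmH2O = 0.42 s.
Exhaled fraction f = 1 − e^(−t/τ) → t = −τ·ln(1 − f) = −0.42·ln(0.22) = 0.6359 s.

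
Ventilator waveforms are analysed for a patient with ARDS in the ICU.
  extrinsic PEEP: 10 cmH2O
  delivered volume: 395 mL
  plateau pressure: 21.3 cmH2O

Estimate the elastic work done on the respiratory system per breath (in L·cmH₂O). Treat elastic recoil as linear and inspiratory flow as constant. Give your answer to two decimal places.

Elastic work ≈ ½ × (Pplat − PEEP) × Vt = 0.5 × (21.3 − 10) × 0.395 L = 0.5 × 11.3 × 0.395 = 2.232 L·cmH2O.

2.23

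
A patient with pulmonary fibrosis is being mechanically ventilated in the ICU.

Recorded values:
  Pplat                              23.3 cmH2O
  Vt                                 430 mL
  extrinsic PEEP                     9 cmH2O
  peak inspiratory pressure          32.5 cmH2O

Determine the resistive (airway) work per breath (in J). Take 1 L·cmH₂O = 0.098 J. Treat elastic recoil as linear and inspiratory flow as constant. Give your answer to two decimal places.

With constant inspiratory flow the resistive pressure is constant at PIP − Pplat = 32.5 − 23.3 = 9.2 cmH2O, so resistive work = 9.2 × 0.430 = 3.956 L·cmH2O.
× 0.098 J/(L·cmH2O) → 0.3877 J.

0.39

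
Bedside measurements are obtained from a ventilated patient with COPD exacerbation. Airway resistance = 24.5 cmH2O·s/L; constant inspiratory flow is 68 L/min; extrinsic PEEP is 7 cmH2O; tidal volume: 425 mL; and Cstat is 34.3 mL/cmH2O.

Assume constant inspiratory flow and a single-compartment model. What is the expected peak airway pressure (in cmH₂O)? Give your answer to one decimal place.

47.2

Flow: 68 L/min ÷ 60 = 1.1333 L/s.
Equation of motion (constant flow): PIP = Vt/C + R·V̇ + PEEP.
PIP = 425/34.3 + 24.5×1.1333 + 7 = 12.391 + 27.766 + 7 = 47.157 cmH2O.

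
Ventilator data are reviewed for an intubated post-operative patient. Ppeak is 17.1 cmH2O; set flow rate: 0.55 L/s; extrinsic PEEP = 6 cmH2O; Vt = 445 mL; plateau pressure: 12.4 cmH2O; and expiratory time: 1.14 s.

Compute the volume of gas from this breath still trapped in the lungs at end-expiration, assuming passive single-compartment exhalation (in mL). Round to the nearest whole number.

R = (PIP − Pplat)/V̇ = (17.1 − 12.4) / 0.55 = 4.7/0.55 = 8.545 cmH2O·s/L.
C = Vt/(Pplat − PEEP) = 445.0 / (12.4 − 6) = 445.0/6.4 = 69.531 mL/cmH2O.
τ = R × C = 8.545 × 0.06953 L/cmH2O = 0.5941 s.
Fraction remaining = e^(−Te/τ) = e^(−1.14/0.5941) = 0.1468.
Trapped volume = 445.0 × 0.1468 = 65.326 mL.

65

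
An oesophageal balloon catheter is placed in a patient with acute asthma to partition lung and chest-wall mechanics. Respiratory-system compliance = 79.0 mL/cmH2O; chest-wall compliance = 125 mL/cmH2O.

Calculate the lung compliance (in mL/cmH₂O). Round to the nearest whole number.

215

1/CL = 1/Crs − 1/Ccw.
1/CL = 1/79.0 − 1/125 = 0.004658.
CL = 214.68 mL/cmH2O.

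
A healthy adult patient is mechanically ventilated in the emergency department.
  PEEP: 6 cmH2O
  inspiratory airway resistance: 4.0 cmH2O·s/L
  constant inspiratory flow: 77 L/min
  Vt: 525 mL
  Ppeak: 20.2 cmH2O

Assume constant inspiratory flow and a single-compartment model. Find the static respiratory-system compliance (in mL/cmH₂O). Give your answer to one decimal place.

57.9

Flow: 77 L/min ÷ 60 = 1.2833 L/s.
Equation of motion (constant flow): PIP = Vt/C + R·V̇ + PEEP.
Vt/C = PIP − R·V̇ − PEEP = 20.2 − 4.0×1.2833 − 6 = 20.2 − 5.133 − 6 = 9.067 cmH2O.
C = Vt / 9.067 = 525 / 9.067 = 57.902 mL/cmH2O.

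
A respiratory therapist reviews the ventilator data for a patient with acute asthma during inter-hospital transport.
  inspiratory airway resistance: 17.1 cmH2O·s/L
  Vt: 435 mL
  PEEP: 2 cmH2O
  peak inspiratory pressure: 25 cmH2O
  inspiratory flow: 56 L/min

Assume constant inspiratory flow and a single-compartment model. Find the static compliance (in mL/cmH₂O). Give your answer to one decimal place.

61.8

Flow: 56 L/min ÷ 60 = 0.9333 L/s.
Equation of motion (constant flow): PIP = Vt/C + R·V̇ + PEEP.
Vt/C = PIP − R·V̇ − PEEP = 25 − 17.1×0.9333 − 2 = 25 − 15.959 − 2 = 7.041 cmH2O.
C = Vt / 7.041 = 435 / 7.041 = 61.781 mL/cmH2O.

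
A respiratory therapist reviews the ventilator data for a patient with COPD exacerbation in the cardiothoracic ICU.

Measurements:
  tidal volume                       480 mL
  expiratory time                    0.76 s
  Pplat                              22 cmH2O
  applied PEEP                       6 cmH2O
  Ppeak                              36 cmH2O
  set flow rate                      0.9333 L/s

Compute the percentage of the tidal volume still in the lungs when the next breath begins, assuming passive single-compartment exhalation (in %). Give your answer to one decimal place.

R = (PIP − Pplat)/V̇ = (36 − 22) / 0.9333 = 14.0/0.9333 = 15.001 cmH2O·s/L.
C = Vt/(Pplat − PEEP) = 480.0 / (22 − 6) = 480.0/16.0 = 30.0 mL/cmH2O.
τ = R × C = 15.001 × 0.03 L/cmH2O = 0.45 s.
Fraction remaining at end-expiration = e^(−Te/τ) = e^(−0.76/0.45) = 0.1847 → 18.47%.

18.5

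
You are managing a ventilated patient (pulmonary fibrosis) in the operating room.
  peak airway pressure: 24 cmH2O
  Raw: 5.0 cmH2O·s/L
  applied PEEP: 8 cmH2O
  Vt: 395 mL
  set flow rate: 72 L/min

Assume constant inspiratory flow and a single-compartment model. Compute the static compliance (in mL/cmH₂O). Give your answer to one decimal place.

39.5

Flow: 72 L/min ÷ 60 = 1.2 L/s.
Equation of motion (constant flow): PIP = Vt/C + R·V̇ + PEEP.
Vt/C = PIP − R·V̇ − PEEP = 24 − 5.0×1.2 − 8 = 24 − 6.0 − 8 = 10.0 cmH2O.
C = Vt / 10.0 = 395 / 10.0 = 39.5 mL/cmH2O.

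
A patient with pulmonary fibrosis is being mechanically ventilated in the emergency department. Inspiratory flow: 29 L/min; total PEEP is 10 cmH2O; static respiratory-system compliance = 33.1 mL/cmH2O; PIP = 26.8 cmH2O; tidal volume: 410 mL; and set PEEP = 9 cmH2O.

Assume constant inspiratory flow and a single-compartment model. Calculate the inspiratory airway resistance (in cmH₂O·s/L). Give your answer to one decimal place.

Flow: 29 L/min ÷ 60 = 0.4833 L/s.
Total PEEP = 10 cmH2O (set 9 + intrinsic 1); this is the baseline alveolar pressure.
Equation of motion (constant flow): PIP = Vt/C + R·V̇ + PEEP.
R·V̇ = PIP − Vt/C − PEEP = 26.8 − 410/33.1 − 10 = 26.8 − 12.387 − 10 = 4.413 cmH2O.
R = 4.413 / 0.4833 = 9.131 cmH2O·s/L.

9.1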